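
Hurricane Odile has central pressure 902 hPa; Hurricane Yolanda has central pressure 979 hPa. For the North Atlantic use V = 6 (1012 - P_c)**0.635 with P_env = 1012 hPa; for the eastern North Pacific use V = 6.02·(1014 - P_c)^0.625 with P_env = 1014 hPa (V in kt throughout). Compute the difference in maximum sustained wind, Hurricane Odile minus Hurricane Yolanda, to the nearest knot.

63 kt

Hurricane Odile: ΔP = 110; V ≈ 6 × 110^0.635 ≈ 118.70 kt.
Hurricane Yolanda: ΔP = 35; V ≈ 6.02 × 35^0.625 ≈ 55.54 kt.
Difference ≈ 118.70 − 55.54 = 63.16 → 63 kt.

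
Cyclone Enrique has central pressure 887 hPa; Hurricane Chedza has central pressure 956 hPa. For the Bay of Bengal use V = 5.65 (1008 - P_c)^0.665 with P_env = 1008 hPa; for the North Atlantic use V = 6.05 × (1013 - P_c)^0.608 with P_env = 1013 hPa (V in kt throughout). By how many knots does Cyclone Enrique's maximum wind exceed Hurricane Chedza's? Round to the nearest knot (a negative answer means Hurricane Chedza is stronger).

66 kt

Cyclone Enrique: ΔP = 121; V ≈ 5.65 × 121^0.665 ≈ 137.12 kt.
Hurricane Chedza: ΔP = 57; V ≈ 6.05 × 57^0.608 ≈ 70.69 kt.
Difference ≈ 137.12 − 70.69 = 66.43 → 66 kt.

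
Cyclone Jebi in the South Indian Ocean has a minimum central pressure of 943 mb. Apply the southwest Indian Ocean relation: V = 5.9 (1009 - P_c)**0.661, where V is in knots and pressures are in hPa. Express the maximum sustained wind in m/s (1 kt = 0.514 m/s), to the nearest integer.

ΔP = 1009 − 943 = 66 mb.
V ≈ 5.9 × 66^0.661 = 5.9 × 15.948 ≈ 94.096 kt.
94.096 × 0.514 ≈ 48.37 m/s → 48 m/s.

48 m/s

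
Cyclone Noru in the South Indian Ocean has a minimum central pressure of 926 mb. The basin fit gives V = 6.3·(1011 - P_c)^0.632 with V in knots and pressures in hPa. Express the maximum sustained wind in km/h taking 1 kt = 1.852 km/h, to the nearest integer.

ΔP = 1011 − 926 = 85 mb.
V ≈ 6.3 × 85^0.632 = 6.3 × 16.573 ≈ 104.408 kt.
104.408 × 1.852 ≈ 193.36 km/h → 193 km/h.

193 km/h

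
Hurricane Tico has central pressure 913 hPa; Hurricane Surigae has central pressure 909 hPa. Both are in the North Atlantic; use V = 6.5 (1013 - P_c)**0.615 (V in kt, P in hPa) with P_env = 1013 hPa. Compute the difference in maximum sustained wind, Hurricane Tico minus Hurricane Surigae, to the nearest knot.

Hurricane Tico: ΔP = 100; V ≈ 6.5 × 100^0.615 ≈ 110.39 kt.
Hurricane Surigae: ΔP = 104; V ≈ 6.5 × 104^0.615 ≈ 113.08 kt.
Difference ≈ 110.39 − 113.08 = -2.69 → -3 kt.

-3 kt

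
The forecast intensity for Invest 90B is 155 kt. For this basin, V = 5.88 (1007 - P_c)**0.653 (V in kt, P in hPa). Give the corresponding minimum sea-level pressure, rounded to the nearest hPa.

857 hPa

ΔP = (V / 5.88)^(1/0.653) = (155/5.88)^1.531.
155/5.88 = 26.361; 26.361^1.531 ≈ 149.98 hPa.
P_c = 1007 − 149.98 = 857.02 ≈ 857 hPa.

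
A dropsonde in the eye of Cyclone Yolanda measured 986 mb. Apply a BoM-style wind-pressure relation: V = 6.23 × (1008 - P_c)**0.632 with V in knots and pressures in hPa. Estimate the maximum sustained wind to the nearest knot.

44 kt

ΔP = 1008 − 986 = 22 mb.
22^0.632 ≈ 7.054.
V ≈ 6.23 × 7.054 ≈ 43.9 kt.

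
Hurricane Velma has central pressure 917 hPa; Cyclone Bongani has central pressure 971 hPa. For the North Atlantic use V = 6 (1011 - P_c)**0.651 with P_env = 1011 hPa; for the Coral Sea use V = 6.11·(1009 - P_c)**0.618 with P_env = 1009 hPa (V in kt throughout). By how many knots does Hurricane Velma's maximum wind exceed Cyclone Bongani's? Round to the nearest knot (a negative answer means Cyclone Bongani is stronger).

58 kt

Hurricane Velma: ΔP = 94; V ≈ 6 × 94^0.651 ≈ 115.52 kt.
Cyclone Bongani: ΔP = 38; V ≈ 6.11 × 38^0.618 ≈ 57.86 kt.
Difference ≈ 115.52 − 57.86 = 57.66 → 58 kt.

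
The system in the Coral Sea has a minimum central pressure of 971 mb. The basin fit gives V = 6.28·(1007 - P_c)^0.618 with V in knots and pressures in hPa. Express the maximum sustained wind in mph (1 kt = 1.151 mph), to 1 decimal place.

ΔP = 1007 − 971 = 36 mb.
V ≈ 6.28 × 36^0.618 = 6.28 × 9.158 ≈ 57.511 kt.
57.511 × 1.151 ≈ 66.20 mph → 66.2 mph.

66.2 mph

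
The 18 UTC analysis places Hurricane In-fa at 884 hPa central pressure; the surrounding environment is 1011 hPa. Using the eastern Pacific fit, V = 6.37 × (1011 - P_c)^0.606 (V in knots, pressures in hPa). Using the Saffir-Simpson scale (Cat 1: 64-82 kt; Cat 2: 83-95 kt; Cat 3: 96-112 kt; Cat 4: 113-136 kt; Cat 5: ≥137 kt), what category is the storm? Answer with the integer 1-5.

4

ΔP = 1011 − 884 = 127 hPa.
V ≈ 6.37 × 127^0.606 = 6.37 × 18.83 ≈ 120 kt.
120 kt falls in the Category 4 band.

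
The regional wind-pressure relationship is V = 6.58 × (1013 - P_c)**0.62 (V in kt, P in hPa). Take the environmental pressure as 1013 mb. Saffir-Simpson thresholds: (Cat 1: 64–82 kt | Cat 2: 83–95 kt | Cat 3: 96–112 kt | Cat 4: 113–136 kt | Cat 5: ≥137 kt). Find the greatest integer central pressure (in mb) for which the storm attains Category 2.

Category 2 begins at V = 83 kt.
Required ΔP = (83/6.58)^(1/0.62) = 12.614^1.613 ≈ 59.64 mb.
P_c ≤ 1013 − 59.64 = 953.36, so the highest integer P_c is 953 mb.

953 mb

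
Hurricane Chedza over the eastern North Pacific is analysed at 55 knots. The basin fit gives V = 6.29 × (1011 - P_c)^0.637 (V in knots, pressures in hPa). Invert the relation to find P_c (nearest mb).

981 mb

ΔP = (V / 6.29)^(1/0.637) = (55/6.29)^1.570.
55/6.29 = 8.744; 8.744^1.570 ≈ 30.09 mb.
P_c = 1011 − 30.09 = 980.91 ≈ 981 mb.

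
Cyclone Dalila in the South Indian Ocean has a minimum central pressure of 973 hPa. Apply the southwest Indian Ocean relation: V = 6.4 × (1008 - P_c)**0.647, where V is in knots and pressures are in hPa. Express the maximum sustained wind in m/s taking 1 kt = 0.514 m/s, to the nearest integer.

ΔP = 1008 − 973 = 35 hPa.
V ≈ 6.4 × 35^0.647 = 6.4 × 9.977 ≈ 63.855 kt.
63.855 × 0.514 ≈ 32.82 m/s → 33 m/s.

33 m/s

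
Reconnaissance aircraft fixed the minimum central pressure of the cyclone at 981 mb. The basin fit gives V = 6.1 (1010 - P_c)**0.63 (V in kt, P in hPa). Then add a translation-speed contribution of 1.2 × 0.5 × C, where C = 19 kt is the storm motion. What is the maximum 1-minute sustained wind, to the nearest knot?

ΔP = 1010 − 981 = 29 mb.
29^0.63 ≈ 8.343.
V ≈ 6.1 × 8.343 ≈ 50.9 kt.
Translation term: 1.2 × 0.5 × 19 = 11.4 kt.
Corrected V ≈ 62.3 kt → 62 kt.

62 kt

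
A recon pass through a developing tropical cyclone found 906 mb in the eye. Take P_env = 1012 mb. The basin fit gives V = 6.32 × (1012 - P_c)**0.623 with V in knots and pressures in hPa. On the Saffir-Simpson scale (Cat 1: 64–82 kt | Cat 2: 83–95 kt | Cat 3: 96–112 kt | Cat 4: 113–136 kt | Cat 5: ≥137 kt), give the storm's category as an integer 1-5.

ΔP = 1012 − 906 = 106 mb.
V ≈ 6.32 × 106^0.623 = 6.32 × 18.27 ≈ 115 kt.
115 kt falls in the Category 4 band.

4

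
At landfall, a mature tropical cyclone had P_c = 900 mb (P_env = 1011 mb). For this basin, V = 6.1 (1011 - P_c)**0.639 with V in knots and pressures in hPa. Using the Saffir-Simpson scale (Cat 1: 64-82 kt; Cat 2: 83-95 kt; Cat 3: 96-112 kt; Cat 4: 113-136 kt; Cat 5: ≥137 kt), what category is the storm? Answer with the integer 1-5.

4

ΔP = 1011 − 900 = 111 mb.
V ≈ 6.1 × 111^0.639 = 6.1 × 20.28 ≈ 124 kt.
124 kt falls in the Category 4 band.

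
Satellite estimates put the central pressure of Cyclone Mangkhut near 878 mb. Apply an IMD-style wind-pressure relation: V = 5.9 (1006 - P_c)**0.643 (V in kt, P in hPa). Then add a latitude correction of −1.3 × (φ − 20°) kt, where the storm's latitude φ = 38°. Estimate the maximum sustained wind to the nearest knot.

110 kt

ΔP = 1006 − 878 = 128 mb.
128^0.643 ≈ 22.643.
V ≈ 5.9 × 22.643 ≈ 133.6 kt.
Latitude correction: −1.3 × (38 − 20) = -23.4 kt.
Corrected V ≈ 110.2 kt → 110 kt.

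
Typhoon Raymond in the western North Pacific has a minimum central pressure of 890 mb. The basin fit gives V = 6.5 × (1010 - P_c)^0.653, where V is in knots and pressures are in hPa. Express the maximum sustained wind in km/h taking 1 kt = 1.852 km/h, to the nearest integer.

274 km/h

ΔP = 1010 − 890 = 120 mb.
V ≈ 6.5 × 120^0.653 = 6.5 × 22.788 ≈ 148.122 kt.
148.122 × 1.852 ≈ 274.32 km/h → 274 km/h.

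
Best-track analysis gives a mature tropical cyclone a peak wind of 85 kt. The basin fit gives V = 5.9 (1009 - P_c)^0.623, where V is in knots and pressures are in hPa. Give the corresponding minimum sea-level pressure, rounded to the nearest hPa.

937 hPa

ΔP = (V / 5.9)^(1/0.623) = (85/5.9)^1.605.
85/5.9 = 14.407; 14.407^1.605 ≈ 72.39 hPa.
P_c = 1009 − 72.39 = 936.61 ≈ 937 hPa.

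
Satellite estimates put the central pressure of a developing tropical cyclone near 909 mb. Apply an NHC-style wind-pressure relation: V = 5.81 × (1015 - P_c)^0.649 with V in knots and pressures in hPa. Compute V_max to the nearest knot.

ΔP = 1015 − 909 = 106 mb.
106^0.649 ≈ 20.626.
V ≈ 5.81 × 20.626 ≈ 119.8 kt.

120 kt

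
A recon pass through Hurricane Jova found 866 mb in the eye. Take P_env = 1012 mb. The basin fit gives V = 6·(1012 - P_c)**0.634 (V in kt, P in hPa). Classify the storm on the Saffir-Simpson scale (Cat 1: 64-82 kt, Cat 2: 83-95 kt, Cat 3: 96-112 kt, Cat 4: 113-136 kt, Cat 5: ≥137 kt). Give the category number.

ΔP = 1012 − 866 = 146 mb.
V ≈ 6 × 146^0.634 = 6 × 23.56 ≈ 141 kt.
141 kt falls in the Category 5 band.

5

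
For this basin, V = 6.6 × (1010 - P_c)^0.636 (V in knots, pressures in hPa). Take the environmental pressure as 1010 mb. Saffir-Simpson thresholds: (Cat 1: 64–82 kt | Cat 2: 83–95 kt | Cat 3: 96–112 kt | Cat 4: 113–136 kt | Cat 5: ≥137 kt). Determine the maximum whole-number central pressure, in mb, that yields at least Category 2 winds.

Category 2 begins at V = 83 kt.
Required ΔP = (83/6.6)^(1/0.636) = 12.576^1.572 ≈ 53.56 mb.
P_c ≤ 1010 − 53.56 = 956.44, so the highest integer P_c is 956 mb.

956 mb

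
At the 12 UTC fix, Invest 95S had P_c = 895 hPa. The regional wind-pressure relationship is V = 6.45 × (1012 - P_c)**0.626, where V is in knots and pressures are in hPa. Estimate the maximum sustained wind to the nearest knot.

ΔP = 1012 − 895 = 117 hPa.
117^0.626 ≈ 19.710.
V ≈ 6.45 × 19.710 ≈ 127.1 kt.

127 kt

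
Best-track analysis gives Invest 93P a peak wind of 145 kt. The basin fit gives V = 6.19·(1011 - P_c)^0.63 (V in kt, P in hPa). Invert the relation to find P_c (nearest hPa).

862 hPa

ΔP = (V / 6.19)^(1/0.63) = (145/6.19)^1.587.
145/6.19 = 23.425; 23.425^1.587 ≈ 149.31 hPa.
P_c = 1011 − 149.31 = 861.69 ≈ 862 hPa.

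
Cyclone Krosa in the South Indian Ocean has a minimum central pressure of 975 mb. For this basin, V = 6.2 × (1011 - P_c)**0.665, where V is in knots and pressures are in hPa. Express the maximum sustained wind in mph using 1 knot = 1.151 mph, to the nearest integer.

77 mph

ΔP = 1011 − 975 = 36 mb.
V ≈ 6.2 × 36^0.665 = 6.2 × 10.838 ≈ 67.194 kt.
67.194 × 1.151 ≈ 77.34 mph → 77 mph.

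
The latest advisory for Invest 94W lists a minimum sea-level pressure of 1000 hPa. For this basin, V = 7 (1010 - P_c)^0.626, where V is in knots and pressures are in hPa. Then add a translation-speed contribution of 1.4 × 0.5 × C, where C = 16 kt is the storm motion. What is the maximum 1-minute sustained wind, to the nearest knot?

41 kt

ΔP = 1010 − 1000 = 10 hPa.
10^0.626 ≈ 4.227.
V ≈ 7 × 4.227 ≈ 29.6 kt.
Translation term: 1.4 × 0.5 × 16 = 11.2 kt.
Corrected V ≈ 40.8 kt → 41 kt.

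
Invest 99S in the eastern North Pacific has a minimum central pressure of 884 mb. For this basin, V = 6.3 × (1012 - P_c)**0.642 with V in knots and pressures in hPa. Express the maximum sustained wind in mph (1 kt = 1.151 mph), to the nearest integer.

163 mph

ΔP = 1012 − 884 = 128 mb.
V ≈ 6.3 × 128^0.642 = 6.3 × 22.534 ≈ 141.961 kt.
141.961 × 1.151 ≈ 163.40 mph → 163 mph.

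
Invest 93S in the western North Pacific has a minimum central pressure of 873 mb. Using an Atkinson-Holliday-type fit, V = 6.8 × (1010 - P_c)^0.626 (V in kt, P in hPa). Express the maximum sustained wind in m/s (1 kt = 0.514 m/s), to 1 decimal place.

76.0 m/s

ΔP = 1010 − 873 = 137 mb.
V ≈ 6.8 × 137^0.626 = 6.8 × 21.756 ≈ 147.944 kt.
147.944 × 0.514 ≈ 76.04 m/s → 76.0 m/s.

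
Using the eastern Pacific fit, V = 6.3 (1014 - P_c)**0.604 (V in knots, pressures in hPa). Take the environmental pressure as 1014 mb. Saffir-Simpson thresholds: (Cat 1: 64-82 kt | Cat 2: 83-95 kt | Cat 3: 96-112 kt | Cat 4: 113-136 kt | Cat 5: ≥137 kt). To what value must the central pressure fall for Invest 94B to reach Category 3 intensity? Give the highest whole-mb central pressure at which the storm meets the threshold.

Category 3 begins at V = 96 kt.
Required ΔP = (96/6.3)^(1/0.604) = 15.238^1.656 ≈ 90.89 mb.
P_c ≤ 1014 − 90.89 = 923.11, so the highest integer P_c is 923 mb.

923 mb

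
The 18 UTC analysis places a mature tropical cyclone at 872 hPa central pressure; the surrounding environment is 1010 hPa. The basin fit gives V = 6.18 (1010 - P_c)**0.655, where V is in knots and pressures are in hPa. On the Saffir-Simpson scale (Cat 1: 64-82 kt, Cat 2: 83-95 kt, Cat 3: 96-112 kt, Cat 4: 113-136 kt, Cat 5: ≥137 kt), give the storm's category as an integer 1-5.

ΔP = 1010 − 872 = 138 hPa.
V ≈ 6.18 × 138^0.655 = 6.18 × 25.21 ≈ 156 kt.
156 kt falls in the Category 5 band.

5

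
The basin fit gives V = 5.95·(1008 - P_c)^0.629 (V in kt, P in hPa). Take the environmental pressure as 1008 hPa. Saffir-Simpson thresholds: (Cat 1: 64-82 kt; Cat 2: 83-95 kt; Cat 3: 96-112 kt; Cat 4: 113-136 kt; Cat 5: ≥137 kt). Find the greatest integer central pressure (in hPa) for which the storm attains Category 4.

Category 4 begins at V = 113 kt.
Required ΔP = (113/5.95)^(1/0.629) = 18.992^1.590 ≈ 107.82 hPa.
P_c ≤ 1008 − 107.82 = 900.18, so the highest integer P_c is 900 hPa.

900 hPa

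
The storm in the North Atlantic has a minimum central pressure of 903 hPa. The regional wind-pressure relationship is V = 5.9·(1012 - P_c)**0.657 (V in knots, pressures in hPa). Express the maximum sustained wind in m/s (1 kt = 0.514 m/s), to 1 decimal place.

66.1 m/s

ΔP = 1012 − 903 = 109 hPa.
V ≈ 5.9 × 109^0.657 = 5.9 × 21.807 ≈ 128.659 kt.
128.659 × 0.514 ≈ 66.13 m/s → 66.1 m/s.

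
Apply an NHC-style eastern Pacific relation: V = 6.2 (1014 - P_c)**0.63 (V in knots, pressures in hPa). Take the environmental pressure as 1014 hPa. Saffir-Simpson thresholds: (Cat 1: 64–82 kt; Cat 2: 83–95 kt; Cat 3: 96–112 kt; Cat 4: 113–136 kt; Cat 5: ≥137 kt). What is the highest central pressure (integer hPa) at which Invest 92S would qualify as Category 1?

Category 1 begins at V = 64 kt.
Required ΔP = (64/6.2)^(1/0.63) = 10.323^1.587 ≈ 40.66 hPa.
P_c ≤ 1014 − 40.66 = 973.34, so the highest integer P_c is 973 hPa.

973 hPa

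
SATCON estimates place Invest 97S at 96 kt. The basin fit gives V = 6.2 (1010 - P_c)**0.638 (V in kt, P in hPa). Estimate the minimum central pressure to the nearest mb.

ΔP = (V / 6.2)^(1/0.638) = (96/6.2)^1.567.
96/6.2 = 15.484; 15.484^1.567 ≈ 73.28 mb.
P_c = 1010 − 73.28 = 936.72 ≈ 937 mb.

937 mb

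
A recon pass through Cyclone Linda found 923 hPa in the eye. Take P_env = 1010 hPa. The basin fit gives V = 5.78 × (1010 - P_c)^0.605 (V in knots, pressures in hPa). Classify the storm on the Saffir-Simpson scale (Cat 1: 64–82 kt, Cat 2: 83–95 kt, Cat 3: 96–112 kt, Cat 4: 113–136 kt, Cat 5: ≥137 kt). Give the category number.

2

ΔP = 1010 − 923 = 87 hPa.
V ≈ 5.78 × 87^0.605 = 5.78 × 14.91 ≈ 86 kt.
86 kt falls in the Category 2 band.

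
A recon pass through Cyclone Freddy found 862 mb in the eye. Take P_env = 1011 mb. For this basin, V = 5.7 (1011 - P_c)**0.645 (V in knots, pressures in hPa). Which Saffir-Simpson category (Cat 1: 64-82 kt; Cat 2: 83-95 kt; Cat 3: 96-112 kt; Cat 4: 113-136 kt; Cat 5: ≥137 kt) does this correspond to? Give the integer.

ΔP = 1011 − 862 = 149 mb.
V ≈ 5.7 × 149^0.645 = 5.7 × 25.22 ≈ 144 kt.
144 kt falls in the Category 5 band.

5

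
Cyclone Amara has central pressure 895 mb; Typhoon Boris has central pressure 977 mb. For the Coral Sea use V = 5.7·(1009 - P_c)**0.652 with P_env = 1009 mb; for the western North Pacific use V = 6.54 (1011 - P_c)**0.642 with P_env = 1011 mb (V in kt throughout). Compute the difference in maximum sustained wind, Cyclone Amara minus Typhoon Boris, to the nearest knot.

62 kt

Cyclone Amara: ΔP = 114; V ≈ 5.7 × 114^0.652 ≈ 125.02 kt.
Typhoon Boris: ΔP = 34; V ≈ 6.54 × 34^0.642 ≈ 62.92 kt.
Difference ≈ 125.02 − 62.92 = 62.10 → 62 kt.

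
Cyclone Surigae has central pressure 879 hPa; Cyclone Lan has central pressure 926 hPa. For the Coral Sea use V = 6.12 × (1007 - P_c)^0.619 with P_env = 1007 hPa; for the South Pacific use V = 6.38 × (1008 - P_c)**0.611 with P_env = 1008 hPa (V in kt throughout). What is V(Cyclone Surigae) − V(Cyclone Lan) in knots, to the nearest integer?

29 kt

Cyclone Surigae: ΔP = 128; V ≈ 6.12 × 128^0.619 ≈ 123.34 kt.
Cyclone Lan: ΔP = 82; V ≈ 6.38 × 82^0.611 ≈ 94.22 kt.
Difference ≈ 123.34 − 94.22 = 29.12 → 29 kt.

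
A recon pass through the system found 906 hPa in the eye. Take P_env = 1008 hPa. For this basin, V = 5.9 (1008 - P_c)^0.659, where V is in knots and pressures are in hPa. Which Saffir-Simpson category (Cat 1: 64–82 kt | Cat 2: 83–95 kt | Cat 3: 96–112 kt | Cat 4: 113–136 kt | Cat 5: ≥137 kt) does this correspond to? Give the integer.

4

ΔP = 1008 − 906 = 102 hPa.
V ≈ 5.9 × 102^0.659 = 5.9 × 21.07 ≈ 124 kt.
124 kt falls in the Category 4 band.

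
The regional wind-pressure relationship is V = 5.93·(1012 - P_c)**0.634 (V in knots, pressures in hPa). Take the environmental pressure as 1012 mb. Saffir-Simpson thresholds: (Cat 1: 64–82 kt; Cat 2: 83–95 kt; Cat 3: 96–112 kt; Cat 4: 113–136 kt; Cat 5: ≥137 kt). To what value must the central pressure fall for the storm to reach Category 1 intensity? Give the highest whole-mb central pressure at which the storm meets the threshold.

Category 1 begins at V = 64 kt.
Required ΔP = (64/5.93)^(1/0.634) = 10.793^1.577 ≈ 42.61 mb.
P_c ≤ 1012 − 42.61 = 969.39, so the highest integer P_c is 969 mb.

969 mb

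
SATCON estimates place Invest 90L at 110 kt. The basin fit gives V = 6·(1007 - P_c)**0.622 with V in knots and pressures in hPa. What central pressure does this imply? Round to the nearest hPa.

900 hPa

ΔP = (V / 6)^(1/0.622) = (110/6)^1.608.
110/6 = 18.333; 18.333^1.608 ≈ 107.38 hPa.
P_c = 1007 − 107.38 = 899.62 ≈ 900 hPa.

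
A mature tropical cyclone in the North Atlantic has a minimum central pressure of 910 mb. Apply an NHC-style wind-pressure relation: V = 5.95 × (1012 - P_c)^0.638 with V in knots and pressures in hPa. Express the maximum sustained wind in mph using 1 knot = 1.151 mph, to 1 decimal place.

ΔP = 1012 − 910 = 102 mb.
V ≈ 5.95 × 102^0.638 = 5.95 × 19.120 ≈ 113.764 kt.
113.764 × 1.151 ≈ 130.94 mph → 130.9 mph.

130.9 mph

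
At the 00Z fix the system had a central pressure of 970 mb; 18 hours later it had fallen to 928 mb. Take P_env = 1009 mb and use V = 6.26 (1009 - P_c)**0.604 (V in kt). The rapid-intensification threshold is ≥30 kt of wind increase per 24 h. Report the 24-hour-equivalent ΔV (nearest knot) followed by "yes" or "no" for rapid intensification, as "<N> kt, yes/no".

42 kt, yes

V₁: ΔP = 39, V ≈ 6.26 × 39^0.604 ≈ 57.22 kt.
V₂: ΔP = 81, V ≈ 6.26 × 81^0.604 ≈ 88.98 kt.
ΔV over 18 h = 31.76 kt → 24 h equivalent = 31.76 × 24/18 ≈ 42.35 kt.
42 kt ≥ 30 kt ⇒ rapid intensification.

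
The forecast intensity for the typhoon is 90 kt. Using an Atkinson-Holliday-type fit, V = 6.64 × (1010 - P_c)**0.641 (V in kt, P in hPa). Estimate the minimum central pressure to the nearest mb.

952 mb

ΔP = (V / 6.64)^(1/0.641) = (90/6.64)^1.560.
90/6.64 = 13.554; 13.554^1.560 ≈ 58.36 mb.
P_c = 1010 − 58.36 = 951.64 ≈ 952 mb.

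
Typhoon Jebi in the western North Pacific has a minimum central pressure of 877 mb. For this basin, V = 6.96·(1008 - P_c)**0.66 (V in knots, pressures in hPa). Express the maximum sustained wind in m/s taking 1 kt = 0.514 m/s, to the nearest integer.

ΔP = 1008 − 877 = 131 mb.
V ≈ 6.96 × 131^0.66 = 6.96 × 24.969 ≈ 173.783 kt.
173.783 × 0.514 ≈ 89.32 m/s → 89 m/s.

89 m/s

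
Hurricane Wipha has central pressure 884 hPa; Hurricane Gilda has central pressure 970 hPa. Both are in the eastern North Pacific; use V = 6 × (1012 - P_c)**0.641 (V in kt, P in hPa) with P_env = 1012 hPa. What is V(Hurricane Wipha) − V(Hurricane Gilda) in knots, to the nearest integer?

69 kt

Hurricane Wipha: ΔP = 128; V ≈ 6 × 128^0.641 ≈ 134.55 kt.
Hurricane Gilda: ΔP = 42; V ≈ 6 × 42^0.641 ≈ 65.86 kt.
Difference ≈ 134.55 − 65.86 = 68.69 → 69 kt.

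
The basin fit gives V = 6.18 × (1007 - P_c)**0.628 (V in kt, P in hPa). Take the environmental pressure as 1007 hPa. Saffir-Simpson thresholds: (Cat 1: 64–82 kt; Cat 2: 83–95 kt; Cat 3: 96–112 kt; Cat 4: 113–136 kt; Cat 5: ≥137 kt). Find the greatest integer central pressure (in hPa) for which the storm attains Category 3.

Category 3 begins at V = 96 kt.
Required ΔP = (96/6.18)^(1/0.628) = 15.534^1.592 ≈ 78.88 hPa.
P_c ≤ 1007 − 78.88 = 928.12, so the highest integer P_c is 928 hPa.

928 hPa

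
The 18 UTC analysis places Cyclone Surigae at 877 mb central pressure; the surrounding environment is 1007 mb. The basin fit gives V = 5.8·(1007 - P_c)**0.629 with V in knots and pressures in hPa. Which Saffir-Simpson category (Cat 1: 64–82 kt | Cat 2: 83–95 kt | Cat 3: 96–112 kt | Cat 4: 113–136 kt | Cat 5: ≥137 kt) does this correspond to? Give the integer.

ΔP = 1007 − 877 = 130 mb.
V ≈ 5.8 × 130^0.629 = 5.8 × 21.36 ≈ 124 kt.
124 kt falls in the Category 4 band.

4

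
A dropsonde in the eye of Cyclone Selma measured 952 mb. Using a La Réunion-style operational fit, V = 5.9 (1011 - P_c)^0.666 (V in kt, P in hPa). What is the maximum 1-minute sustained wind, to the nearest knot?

89 kt

ΔP = 1011 − 952 = 59 mb.
59^0.666 ≈ 15.114.
V ≈ 5.9 × 15.114 ≈ 89.2 kt.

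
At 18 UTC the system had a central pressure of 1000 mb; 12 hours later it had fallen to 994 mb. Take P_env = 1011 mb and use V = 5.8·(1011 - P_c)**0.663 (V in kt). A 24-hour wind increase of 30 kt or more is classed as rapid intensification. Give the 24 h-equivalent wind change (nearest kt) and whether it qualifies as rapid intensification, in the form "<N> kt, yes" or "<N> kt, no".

V₁: ΔP = 11, V ≈ 5.8 × 11^0.663 ≈ 28.44 kt.
V₂: ΔP = 17, V ≈ 5.8 × 17^0.663 ≈ 37.95 kt.
ΔV over 12 h = 9.51 kt → 24 h equivalent = 9.51 × 24/12 ≈ 19.02 kt.
19 kt < 30 kt ⇒ not rapid intensification.

19 kt, no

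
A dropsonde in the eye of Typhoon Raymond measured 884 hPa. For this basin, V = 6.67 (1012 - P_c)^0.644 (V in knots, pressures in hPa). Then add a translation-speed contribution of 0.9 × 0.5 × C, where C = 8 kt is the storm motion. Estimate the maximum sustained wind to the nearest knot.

ΔP = 1012 − 884 = 128 hPa.
128^0.644 ≈ 22.753.
V ≈ 6.67 × 22.753 ≈ 151.8 kt.
Translation term: 0.9 × 0.5 × 8 = 3.6 kt.
Corrected V ≈ 155.4 kt → 155 kt.

155 kt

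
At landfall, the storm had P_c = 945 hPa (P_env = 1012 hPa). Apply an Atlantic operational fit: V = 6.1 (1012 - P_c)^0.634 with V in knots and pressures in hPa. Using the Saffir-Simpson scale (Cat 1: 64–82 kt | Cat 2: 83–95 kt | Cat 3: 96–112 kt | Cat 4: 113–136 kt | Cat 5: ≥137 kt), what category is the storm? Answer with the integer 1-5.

ΔP = 1012 − 945 = 67 hPa.
V ≈ 6.1 × 67^0.634 = 6.1 × 14.38 ≈ 88 kt.
88 kt falls in the Category 2 band.

2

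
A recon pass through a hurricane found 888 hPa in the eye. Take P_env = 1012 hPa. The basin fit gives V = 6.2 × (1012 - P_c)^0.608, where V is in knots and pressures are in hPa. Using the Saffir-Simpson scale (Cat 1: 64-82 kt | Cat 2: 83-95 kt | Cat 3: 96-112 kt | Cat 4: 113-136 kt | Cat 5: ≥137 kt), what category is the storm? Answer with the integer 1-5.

ΔP = 1012 − 888 = 124 hPa.
V ≈ 6.2 × 124^0.608 = 6.2 × 18.74 ≈ 116 kt.
116 kt falls in the Category 4 band.

4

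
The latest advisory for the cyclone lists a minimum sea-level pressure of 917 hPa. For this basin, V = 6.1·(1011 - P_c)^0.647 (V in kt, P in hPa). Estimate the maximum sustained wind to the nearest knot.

115 kt

ΔP = 1011 − 917 = 94 hPa.
94^0.647 ≈ 18.907.
V ≈ 6.1 × 18.907 ≈ 115.3 kt.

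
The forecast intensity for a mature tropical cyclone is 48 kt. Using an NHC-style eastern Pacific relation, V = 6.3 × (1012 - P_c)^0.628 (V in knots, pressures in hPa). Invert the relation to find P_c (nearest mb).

ΔP = (V / 6.3)^(1/0.628) = (48/6.3)^1.592.
48/6.3 = 7.619; 7.619^1.592 ≈ 25.37 mb.
P_c = 1012 − 25.37 = 986.63 ≈ 987 mb.

987 mb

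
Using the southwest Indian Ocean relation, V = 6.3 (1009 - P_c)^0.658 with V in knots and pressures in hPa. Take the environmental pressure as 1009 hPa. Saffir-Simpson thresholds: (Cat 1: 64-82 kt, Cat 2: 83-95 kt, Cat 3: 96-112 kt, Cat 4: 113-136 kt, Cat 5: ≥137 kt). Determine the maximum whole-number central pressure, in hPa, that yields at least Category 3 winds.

946 hPa

Category 3 begins at V = 96 kt.
Required ΔP = (96/6.3)^(1/0.658) = 15.238^1.520 ≈ 62.77 hPa.
P_c ≤ 1009 − 62.77 = 946.23, so the highest integer P_c is 946 hPa.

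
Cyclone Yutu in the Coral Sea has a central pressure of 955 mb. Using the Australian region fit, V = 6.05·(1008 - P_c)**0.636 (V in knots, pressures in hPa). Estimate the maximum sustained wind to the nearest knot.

76 kt

ΔP = 1008 − 955 = 53 mb.
53^0.636 ≈ 12.492.
V ≈ 6.05 × 12.492 ≈ 75.6 kt.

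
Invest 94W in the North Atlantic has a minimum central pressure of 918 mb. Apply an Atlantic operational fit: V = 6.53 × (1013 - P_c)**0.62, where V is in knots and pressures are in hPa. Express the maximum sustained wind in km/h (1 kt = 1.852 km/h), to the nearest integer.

ΔP = 1013 − 918 = 95 mb.
V ≈ 6.53 × 95^0.62 = 6.53 × 16.834 ≈ 109.926 kt.
109.926 × 1.852 ≈ 203.58 km/h → 204 km/h.

204 km/h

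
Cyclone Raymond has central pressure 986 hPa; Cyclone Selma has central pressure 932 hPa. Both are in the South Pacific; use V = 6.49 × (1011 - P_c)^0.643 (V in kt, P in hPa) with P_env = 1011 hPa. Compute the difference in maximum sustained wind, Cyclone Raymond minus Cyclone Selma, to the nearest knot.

-56 kt

Cyclone Raymond: ΔP = 25; V ≈ 6.49 × 25^0.643 ≈ 51.42 kt.
Cyclone Selma: ΔP = 79; V ≈ 6.49 × 79^0.643 ≈ 107.75 kt.
Difference ≈ 51.42 − 107.75 = -56.33 → -56 kt.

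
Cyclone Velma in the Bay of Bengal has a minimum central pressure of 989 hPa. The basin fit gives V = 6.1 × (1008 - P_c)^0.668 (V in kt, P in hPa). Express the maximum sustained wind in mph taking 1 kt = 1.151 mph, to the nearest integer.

50 mph

ΔP = 1008 − 989 = 19 hPa.
V ≈ 6.1 × 19^0.668 = 6.1 × 7.148 ≈ 43.605 kt.
43.605 × 1.151 ≈ 50.19 mph → 50 mph.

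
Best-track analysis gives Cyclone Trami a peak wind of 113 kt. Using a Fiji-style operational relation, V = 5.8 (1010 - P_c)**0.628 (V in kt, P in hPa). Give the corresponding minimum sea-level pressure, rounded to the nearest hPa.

897 hPa

ΔP = (V / 5.8)^(1/0.628) = (113/5.8)^1.592.
113/5.8 = 19.483; 19.483^1.592 ≈ 113.13 hPa.
P_c = 1010 − 113.13 = 896.87 ≈ 897 hPa.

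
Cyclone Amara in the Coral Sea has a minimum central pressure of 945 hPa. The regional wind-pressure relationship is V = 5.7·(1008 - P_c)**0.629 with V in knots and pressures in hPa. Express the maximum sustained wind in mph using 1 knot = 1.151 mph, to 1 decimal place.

ΔP = 1008 − 945 = 63 hPa.
V ≈ 5.7 × 63^0.629 = 5.7 × 13.545 ≈ 77.208 kt.
77.208 × 1.151 ≈ 88.87 mph → 88.9 mph.

88.9 mph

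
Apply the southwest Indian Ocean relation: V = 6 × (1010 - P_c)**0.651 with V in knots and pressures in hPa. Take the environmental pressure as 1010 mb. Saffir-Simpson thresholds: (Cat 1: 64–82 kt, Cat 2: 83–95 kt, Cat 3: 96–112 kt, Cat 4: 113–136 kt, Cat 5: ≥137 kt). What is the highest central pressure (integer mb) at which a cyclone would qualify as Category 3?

Category 3 begins at V = 96 kt.
Required ΔP = (96/6)^(1/0.651) = 16.000^1.536 ≈ 70.74 mb.
P_c ≤ 1010 − 70.74 = 939.26, so the highest integer P_c is 939 mb.

939 mb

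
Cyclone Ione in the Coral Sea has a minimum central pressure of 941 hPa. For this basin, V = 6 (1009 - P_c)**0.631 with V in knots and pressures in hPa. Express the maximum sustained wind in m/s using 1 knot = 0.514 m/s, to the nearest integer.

ΔP = 1009 − 941 = 68 hPa.
V ≈ 6 × 68^0.631 = 6 × 14.332 ≈ 85.993 kt.
85.993 × 0.514 ≈ 44.20 m/s → 44 m/s.

44 m/s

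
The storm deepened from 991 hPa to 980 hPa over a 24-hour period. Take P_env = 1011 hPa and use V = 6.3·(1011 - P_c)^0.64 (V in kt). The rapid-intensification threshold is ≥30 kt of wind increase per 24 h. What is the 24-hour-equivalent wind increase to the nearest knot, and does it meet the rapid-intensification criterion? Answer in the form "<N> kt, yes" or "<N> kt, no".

14 kt, no

V₁: ΔP = 20, V ≈ 6.3 × 20^0.64 ≈ 42.85 kt.
V₂: ΔP = 31, V ≈ 6.3 × 31^0.64 ≈ 56.73 kt.
ΔV over 24 h = 13.88 kt → 24 h equivalent = 13.88 × 24/24 ≈ 13.88 kt.
14 kt < 30 kt ⇒ not rapid intensification.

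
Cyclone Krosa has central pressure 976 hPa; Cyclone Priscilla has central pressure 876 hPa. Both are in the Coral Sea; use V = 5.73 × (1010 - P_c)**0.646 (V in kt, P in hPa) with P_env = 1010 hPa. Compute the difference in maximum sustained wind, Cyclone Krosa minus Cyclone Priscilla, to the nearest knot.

Cyclone Krosa: ΔP = 34; V ≈ 5.73 × 34^0.646 ≈ 55.91 kt.
Cyclone Priscilla: ΔP = 134; V ≈ 5.73 × 134^0.646 ≈ 135.60 kt.
Difference ≈ 55.91 − 135.60 = -79.69 → -80 kt.

-80 kt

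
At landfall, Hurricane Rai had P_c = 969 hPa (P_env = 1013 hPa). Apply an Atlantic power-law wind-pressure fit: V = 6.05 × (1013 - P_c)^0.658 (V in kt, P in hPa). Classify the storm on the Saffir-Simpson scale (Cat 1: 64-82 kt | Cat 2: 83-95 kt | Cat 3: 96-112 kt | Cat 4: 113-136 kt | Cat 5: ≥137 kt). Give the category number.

ΔP = 1013 − 969 = 44 hPa.
V ≈ 6.05 × 44^0.658 = 6.05 × 12.06 ≈ 73 kt.
73 kt falls in the Category 1 band.

1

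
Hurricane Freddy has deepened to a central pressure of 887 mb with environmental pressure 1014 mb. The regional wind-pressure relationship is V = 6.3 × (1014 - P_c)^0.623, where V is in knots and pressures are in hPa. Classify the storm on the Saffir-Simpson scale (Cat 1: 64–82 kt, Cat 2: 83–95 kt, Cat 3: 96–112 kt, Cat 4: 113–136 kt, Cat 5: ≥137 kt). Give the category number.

4

ΔP = 1014 − 887 = 127 mb.
V ≈ 6.3 × 127^0.623 = 6.3 × 20.45 ≈ 129 kt.
129 kt falls in the Category 4 band.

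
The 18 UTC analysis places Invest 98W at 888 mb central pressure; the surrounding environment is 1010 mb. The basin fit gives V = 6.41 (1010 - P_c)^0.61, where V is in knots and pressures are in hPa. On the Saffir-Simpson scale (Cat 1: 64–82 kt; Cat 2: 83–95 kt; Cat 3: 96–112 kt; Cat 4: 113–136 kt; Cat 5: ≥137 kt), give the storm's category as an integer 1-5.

4

ΔP = 1010 − 888 = 122 mb.
V ≈ 6.41 × 122^0.61 = 6.41 × 18.74 ≈ 120 kt.
120 kt falls in the Category 4 band.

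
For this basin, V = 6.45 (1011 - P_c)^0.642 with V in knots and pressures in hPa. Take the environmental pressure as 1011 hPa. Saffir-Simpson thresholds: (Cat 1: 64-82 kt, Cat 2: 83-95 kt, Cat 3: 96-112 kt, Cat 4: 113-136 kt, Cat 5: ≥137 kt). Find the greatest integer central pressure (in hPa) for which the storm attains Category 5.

Category 5 begins at V = 137 kt.
Required ΔP = (137/6.45)^(1/0.642) = 21.240^1.558 ≈ 116.74 hPa.
P_c ≤ 1011 − 116.74 = 894.26, so the highest integer P_c is 894 hPa.

894 hPa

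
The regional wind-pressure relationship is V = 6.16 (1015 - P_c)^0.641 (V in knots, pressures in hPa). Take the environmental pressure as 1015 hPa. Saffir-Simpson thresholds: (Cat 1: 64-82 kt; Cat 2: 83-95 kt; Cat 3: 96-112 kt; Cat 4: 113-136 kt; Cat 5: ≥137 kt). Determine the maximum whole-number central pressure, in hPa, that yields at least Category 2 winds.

Category 2 begins at V = 83 kt.
Required ΔP = (83/6.16)^(1/0.641) = 13.474^1.560 ≈ 57.82 hPa.
P_c ≤ 1015 − 57.82 = 957.18, so the highest integer P_c is 957 hPa.

957 hPa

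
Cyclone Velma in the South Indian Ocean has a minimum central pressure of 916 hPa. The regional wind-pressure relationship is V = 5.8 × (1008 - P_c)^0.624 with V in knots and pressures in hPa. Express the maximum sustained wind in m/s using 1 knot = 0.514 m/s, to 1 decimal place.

ΔP = 1008 − 916 = 92 hPa.
V ≈ 5.8 × 92^0.624 = 5.8 × 16.804 ≈ 97.461 kt.
97.461 × 0.514 ≈ 50.10 m/s → 50.1 m/s.

50.1 m/s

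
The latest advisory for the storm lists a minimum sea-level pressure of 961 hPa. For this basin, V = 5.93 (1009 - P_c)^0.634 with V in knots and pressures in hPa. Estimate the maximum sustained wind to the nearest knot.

ΔP = 1009 − 961 = 48 hPa.
48^0.634 ≈ 11.639.
V ≈ 5.93 × 11.639 ≈ 69.0 kt.

69 kt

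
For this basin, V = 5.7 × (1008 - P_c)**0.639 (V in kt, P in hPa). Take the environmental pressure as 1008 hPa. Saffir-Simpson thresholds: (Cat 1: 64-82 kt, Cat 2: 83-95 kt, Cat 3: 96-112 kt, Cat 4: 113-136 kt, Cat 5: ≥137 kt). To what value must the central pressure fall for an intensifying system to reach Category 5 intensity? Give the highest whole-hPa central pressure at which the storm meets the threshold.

863 hPa

Category 5 begins at V = 137 kt.
Required ΔP = (137/5.7)^(1/0.639) = 24.035^1.565 ≈ 144.86 hPa.
P_c ≤ 1008 − 144.86 = 863.14, so the highest integer P_c is 863 hPa.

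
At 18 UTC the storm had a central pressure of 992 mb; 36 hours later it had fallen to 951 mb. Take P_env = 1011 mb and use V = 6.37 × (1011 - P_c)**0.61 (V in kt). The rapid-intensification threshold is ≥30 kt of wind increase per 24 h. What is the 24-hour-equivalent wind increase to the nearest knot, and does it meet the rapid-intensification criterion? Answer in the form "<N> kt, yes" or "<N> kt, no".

V₁: ΔP = 19, V ≈ 6.37 × 19^0.61 ≈ 38.39 kt.
V₂: ΔP = 60, V ≈ 6.37 × 60^0.61 ≈ 77.41 kt.
ΔV over 36 h = 39.02 kt → 24 h equivalent = 39.02 × 24/36 ≈ 26.01 kt.
26 kt < 30 kt ⇒ not rapid intensification.

26 kt, no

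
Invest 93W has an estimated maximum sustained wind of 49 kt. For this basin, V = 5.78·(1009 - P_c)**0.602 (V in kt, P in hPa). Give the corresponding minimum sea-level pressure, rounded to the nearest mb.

974 mb

ΔP = (V / 5.78)^(1/0.602) = (49/5.78)^1.661.
49/5.78 = 8.478; 8.478^1.661 ≈ 34.83 mb.
P_c = 1009 − 34.83 = 974.17 ≈ 974 mb.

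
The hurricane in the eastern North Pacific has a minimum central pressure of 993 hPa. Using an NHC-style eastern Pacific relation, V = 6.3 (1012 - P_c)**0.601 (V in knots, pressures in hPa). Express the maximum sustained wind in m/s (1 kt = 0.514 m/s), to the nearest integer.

19 m/s

ΔP = 1012 − 993 = 19 hPa.
V ≈ 6.3 × 19^0.601 = 6.3 × 5.869 ≈ 36.972 kt.
36.972 × 0.514 ≈ 19.00 m/s → 19 m/s.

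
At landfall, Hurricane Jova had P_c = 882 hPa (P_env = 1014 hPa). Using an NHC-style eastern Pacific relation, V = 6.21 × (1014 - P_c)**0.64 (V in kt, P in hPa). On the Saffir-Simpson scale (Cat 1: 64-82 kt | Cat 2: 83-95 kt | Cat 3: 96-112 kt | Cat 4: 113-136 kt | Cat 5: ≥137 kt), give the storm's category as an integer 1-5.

5

ΔP = 1014 − 882 = 132 hPa.
V ≈ 6.21 × 132^0.64 = 6.21 × 22.76 ≈ 141 kt.
141 kt falls in the Category 5 band.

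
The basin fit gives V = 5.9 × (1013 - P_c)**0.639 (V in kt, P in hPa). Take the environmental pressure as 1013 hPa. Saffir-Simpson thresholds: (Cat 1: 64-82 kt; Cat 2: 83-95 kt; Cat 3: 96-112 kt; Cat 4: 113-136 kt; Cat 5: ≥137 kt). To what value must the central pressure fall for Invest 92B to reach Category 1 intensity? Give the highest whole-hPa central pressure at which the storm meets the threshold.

971 hPa

Category 1 begins at V = 64 kt.
Required ΔP = (64/5.9)^(1/0.639) = 10.847^1.565 ≈ 41.71 hPa.
P_c ≤ 1013 − 41.71 = 971.29, so the highest integer P_c is 971 hPa.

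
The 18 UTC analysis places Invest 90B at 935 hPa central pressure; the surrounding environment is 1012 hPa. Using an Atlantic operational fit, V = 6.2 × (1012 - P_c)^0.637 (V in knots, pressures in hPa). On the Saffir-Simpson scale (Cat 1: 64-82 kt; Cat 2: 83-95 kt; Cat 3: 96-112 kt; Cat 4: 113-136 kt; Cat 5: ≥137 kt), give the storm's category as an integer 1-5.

3

ΔP = 1012 − 935 = 77 hPa.
V ≈ 6.2 × 77^0.637 = 6.2 × 15.91 ≈ 99 kt.
99 kt falls in the Category 3 band.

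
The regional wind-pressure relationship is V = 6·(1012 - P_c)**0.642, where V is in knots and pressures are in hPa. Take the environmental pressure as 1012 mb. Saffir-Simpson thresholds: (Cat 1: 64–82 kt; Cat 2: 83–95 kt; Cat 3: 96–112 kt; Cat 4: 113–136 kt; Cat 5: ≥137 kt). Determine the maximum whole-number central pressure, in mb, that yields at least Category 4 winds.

915 mb

Category 4 begins at V = 113 kt.
Required ΔP = (113/6)^(1/0.642) = 18.833^1.558 ≈ 96.80 mb.
P_c ≤ 1012 − 96.80 = 915.20, so the highest integer P_c is 915 mb.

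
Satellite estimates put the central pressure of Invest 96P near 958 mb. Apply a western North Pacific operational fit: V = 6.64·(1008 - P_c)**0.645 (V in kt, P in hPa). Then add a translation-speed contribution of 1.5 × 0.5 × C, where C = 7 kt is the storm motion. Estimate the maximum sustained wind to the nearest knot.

ΔP = 1008 − 958 = 50 mb.
50^0.645 ≈ 12.469.
V ≈ 6.64 × 12.469 ≈ 82.8 kt.
Translation term: 1.5 × 0.5 × 7 = 5.25 kt.
Corrected V ≈ 88.05 kt → 88 kt.

88 kt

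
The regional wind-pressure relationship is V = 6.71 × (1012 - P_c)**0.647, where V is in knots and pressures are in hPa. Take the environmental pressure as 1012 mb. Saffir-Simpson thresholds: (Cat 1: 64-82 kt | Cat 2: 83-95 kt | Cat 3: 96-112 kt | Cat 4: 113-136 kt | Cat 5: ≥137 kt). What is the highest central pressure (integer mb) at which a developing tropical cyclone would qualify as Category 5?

Category 5 begins at V = 137 kt.
Required ΔP = (137/6.71)^(1/0.647) = 20.417^1.546 ≈ 105.86 mb.
P_c ≤ 1012 − 105.86 = 906.14, so the highest integer P_c is 906 mb.

906 mb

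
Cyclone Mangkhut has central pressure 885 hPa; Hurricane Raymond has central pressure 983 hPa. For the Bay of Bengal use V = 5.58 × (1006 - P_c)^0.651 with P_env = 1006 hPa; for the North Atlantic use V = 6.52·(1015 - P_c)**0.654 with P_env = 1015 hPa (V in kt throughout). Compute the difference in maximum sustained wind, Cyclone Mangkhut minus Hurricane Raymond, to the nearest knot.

64 kt

Cyclone Mangkhut: ΔP = 121; V ≈ 5.58 × 121^0.651 ≈ 126.63 kt.
Hurricane Raymond: ΔP = 32; V ≈ 6.52 × 32^0.654 ≈ 62.89 kt.
Difference ≈ 126.63 − 62.89 = 63.74 → 64 kt.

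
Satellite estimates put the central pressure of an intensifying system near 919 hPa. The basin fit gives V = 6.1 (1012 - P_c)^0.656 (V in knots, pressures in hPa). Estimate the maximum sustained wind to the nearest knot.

ΔP = 1012 − 919 = 93 hPa.
93^0.656 ≈ 19.558.
V ≈ 6.1 × 19.558 ≈ 119.3 kt.

119 kt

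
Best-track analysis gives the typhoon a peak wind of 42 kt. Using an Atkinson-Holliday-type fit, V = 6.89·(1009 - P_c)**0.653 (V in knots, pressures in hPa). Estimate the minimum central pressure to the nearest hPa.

ΔP = (V / 6.89)^(1/0.653) = (42/6.89)^1.531.
42/6.89 = 6.096; 6.096^1.531 ≈ 15.93 hPa.
P_c = 1009 − 15.93 = 993.07 ≈ 993 hPa.

993 hPa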